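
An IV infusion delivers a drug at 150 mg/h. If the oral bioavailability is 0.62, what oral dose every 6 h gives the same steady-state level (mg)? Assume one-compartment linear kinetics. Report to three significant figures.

1450 mg

To maintain the same Css, the systemic dosing rate must be unchanged: F·D/τ = infusion rate.
D = rate × τ / F = 150 × 6 / 0.62 = 1452 mg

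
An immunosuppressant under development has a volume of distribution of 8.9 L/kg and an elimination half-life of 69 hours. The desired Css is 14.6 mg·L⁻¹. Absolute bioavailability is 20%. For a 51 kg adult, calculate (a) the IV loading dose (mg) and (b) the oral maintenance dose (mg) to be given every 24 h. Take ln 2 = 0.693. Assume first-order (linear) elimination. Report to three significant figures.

Vd(total) = 51 kg × 8.9 L/kg = 453.9 L
LD = Vd × C = 453.9 × 14.6 = 6627 mg
CL = 0.693 × Vd / t½ = 0.693 × 453.9 / 69 = 4.559 L/h
D = CL × Css × τ / F = 4.559 × 14.6 × 24 / 0.2 = 7987 mg

(a) 6630 mg; (b) 7990 mg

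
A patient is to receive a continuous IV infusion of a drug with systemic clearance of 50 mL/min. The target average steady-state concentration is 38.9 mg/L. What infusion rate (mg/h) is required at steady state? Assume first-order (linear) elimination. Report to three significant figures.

Convert clearance: 50 mL/min × 60 min/h ÷ 1000 mL/L = 3.000 L/h
R₀ = 3.000 × 38.9 = 116.7 mg/h

117 mg/h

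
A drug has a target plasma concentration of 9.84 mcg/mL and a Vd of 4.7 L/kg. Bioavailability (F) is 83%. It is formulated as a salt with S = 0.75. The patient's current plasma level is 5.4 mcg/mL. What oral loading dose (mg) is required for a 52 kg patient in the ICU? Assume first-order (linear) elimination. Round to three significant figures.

Total Vd = 4.7 × 52 = 244.4 L
Concentration deficit ΔC = 9.84 − 5.4 = 4.440 mg/L
LD = Vd × ΔC / F / S = 244.4 × 4.440 / 0.83 / 0.75 = 1743 mg

1740 mg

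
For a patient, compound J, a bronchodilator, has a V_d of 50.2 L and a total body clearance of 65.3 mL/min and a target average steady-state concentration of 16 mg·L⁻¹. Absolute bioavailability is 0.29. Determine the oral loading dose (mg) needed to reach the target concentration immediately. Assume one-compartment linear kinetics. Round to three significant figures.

LD is governed by Vd — clearance does not enter the loading-dose calculation.
LD = Vd × C / F = 50.20 × 16.00 / 0.29 = 2770 mg

2770 mg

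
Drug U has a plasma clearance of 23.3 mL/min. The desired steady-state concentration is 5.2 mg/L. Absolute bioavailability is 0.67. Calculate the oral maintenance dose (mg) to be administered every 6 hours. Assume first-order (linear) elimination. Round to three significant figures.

CL = 23.3 mL/min × 60/1000 = 1.398 L/h
D = CL × Css × τ / F = 1.398 × 5.2 × 6 / 0.67 = 65.10 mg

65.1 mg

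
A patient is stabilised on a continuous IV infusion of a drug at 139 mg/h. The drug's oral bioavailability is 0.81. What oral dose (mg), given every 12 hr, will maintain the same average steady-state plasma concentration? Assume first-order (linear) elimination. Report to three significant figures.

To maintain the same Css, the systemic dosing rate must be unchanged: F·D/τ = infusion rate.
D = rate × τ / F = 139 × 12 / 0.81 = 2059 mg

2060 mg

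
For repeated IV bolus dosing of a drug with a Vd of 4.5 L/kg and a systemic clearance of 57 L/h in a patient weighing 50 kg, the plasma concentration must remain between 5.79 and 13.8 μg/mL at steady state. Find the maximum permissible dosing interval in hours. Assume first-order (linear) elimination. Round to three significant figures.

Vd(total) = 50 kg × 4.5 L/kg = 225.0 L
k = CL / Vd = 57.00 / 225.0 = 0.2533 h⁻¹
Between IV bolus doses, concentration decays as C = C₀·e^(−kτ), so C_peak/C_trough = e^(kτ).
τ_max = ln(C_peak/C_trough) / k = ln(13.8/5.79) / 0.2533 = 0.8685 / 0.2533 = 3.429 h

3.43 h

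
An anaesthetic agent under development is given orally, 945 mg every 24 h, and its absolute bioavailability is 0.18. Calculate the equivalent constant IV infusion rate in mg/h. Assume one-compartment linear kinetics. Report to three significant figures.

Equivalent systemic input: infusion rate = F·D/τ.
Rate = 0.18 × 945 / 24 = 7.088 mg/h

7.09 mg/h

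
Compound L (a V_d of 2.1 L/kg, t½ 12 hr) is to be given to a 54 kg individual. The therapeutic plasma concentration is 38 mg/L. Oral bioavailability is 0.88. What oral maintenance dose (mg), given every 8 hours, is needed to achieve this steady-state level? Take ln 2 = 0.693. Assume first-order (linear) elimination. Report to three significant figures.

2260 mg

Vd(total) = 54 kg × 2.1 L/kg = 113.4 L
CL = ln 2 · Vd / t½ = 0.693 × 113.4 / 12 = 6.549 L/h
D = CL × Css × τ / F = 6.549 × 38 × 8 / 0.88 = 2262 mg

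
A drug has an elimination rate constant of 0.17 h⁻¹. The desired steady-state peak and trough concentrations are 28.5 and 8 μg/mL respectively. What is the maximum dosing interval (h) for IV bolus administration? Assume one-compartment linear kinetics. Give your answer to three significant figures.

Between IV bolus doses, concentration decays as C = C₀·e^(−kτ), so C_peak/C_trough = e^(kτ).
τ_max = ln(C_peak/C_trough) / k = ln(28.5/8) / 0.1700 = 1.270 / 0.1700 = 7.471 h

7.47 h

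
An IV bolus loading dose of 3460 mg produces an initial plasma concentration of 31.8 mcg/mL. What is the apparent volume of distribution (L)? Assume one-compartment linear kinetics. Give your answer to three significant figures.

Immediately after an IV bolus, C₀ = Dose / Vd, so Vd = Dose / C₀.
Vd = 3460 / 31.8 = 108.8 L

109 L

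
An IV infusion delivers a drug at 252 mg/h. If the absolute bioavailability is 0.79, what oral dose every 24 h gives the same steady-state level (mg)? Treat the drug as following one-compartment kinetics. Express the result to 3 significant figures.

7660 mg

To maintain the same Css, the systemic dosing rate must be unchanged: F·D/τ = infusion rate.
D = rate × τ / F = 252 × 24 / 0.79 = 7656 mg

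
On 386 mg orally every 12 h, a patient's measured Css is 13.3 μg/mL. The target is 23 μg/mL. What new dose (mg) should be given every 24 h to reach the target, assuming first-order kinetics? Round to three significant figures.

For first-order elimination, Css ∝ F·D/(CL·τ); F and CL are unchanged, so Css ∝ D/τ.
D₂ = D₁ × (Css,target / Css,current) × (τ₂/τ₁) = 386 × (23/13.3) × (24/12) = 1335 mg

1340 mg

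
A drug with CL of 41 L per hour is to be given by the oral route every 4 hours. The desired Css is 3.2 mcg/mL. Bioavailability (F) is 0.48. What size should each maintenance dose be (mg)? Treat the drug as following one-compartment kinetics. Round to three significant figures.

At steady state, dose per interval replaces the amount cleared in that interval: F·D/τ = CL·Css.
D = CL × Css × τ / F = 41.00 × 3.2 × 4 / 0.48 = 1093 mg

1090 mg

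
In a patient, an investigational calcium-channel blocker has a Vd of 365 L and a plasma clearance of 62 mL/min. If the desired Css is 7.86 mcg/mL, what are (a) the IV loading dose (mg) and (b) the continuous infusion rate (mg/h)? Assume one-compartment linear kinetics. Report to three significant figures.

Loading dose = Vd × C = 365.0 × 7.86 = 2869 mg
CL = 62 mL/min = 62 × 0.06 = 3.720 L/h
Infusion rate = 3.720 L/h × 7.86 mg/L = 29.24 mg/h

(a) 2870 mg; (b) 29.2 mg/h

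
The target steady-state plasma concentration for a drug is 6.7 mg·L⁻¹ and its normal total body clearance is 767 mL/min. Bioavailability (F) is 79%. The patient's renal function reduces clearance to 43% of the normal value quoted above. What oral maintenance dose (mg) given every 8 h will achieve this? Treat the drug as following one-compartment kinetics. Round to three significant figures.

1340 mg

CL = 767 mL/min = 767 × 0.06 = 46.02 L/h
Patient clearance = 0.43 × 46.02 = 19.79 L/h
At steady state, dose per interval replaces the amount cleared in that interval: F·D/τ = CL·Css.
D = CL × Css × τ / F = 19.79 × 6.7 × 8 / 0.79 = 1343 mg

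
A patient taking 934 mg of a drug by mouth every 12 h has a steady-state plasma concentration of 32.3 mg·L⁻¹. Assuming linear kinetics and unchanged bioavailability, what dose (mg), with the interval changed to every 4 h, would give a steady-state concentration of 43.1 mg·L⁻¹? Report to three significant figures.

For first-order elimination, Css ∝ F·D/(CL·τ); F and CL are unchanged, so Css ∝ D/τ.
D₂ = D₁ × (Css,target / Css,current) × (τ₂/τ₁) = 934 × (43.1/32.3) × (4/12) = 415.4 mg

415 mg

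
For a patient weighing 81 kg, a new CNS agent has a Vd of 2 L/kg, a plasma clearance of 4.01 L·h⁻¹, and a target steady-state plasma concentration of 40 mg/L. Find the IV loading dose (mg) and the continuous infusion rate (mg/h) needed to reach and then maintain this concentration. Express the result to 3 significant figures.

(a) 6480 mg; (b) 160 mg/h

Vd = 2 L/kg × 81 kg = 162.0 L
Loading: fill Vd to C_target → 162.0 L × 40 mg/L = 6480 mg
Maintenance infusion rate = CL × Css = 4.010 × 40 = 160.4 mg/h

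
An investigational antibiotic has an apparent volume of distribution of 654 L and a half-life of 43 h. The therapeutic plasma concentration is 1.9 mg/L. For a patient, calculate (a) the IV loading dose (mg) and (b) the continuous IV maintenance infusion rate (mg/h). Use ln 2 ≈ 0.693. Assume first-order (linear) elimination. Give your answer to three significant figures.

(a) 1240 mg; (b) 20.0 mg/h

LD = Vd × C = 654.0 × 1.9 = 1243 mg
CL = 0.693 × Vd / t½ = 0.693 × 654.0 / 43 = 10.54 L/h
Infusion rate = CL × Css = 10.54 × 1.9 = 20.03 mg/h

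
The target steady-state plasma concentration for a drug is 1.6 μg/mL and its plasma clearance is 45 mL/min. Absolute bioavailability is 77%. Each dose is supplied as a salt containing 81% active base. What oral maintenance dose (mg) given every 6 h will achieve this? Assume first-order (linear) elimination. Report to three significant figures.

41.6 mg

CL = 45 mL/min = 45 × 0.06 = 2.700 L/h
D = CL × Css × τ / F / S = 2.700 × 1.6 × 6 / 0.77 / 0.81 = 41.56 mg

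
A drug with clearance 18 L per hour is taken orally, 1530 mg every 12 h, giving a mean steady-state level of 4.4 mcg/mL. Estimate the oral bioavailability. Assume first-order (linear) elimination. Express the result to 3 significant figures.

F·D/τ = CL·Css at steady state → F = CL·Css·τ / D.
F = 18 × 4.4 × 12 / 1530 = 0.621

0.621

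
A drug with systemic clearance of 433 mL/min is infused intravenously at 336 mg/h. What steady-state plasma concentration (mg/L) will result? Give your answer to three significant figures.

CL = 433 mL/min × 60/1000 = 25.98 L/h
Css = rate / CL = 336 / 25.98 = 12.93 mg/L

12.9 mg/L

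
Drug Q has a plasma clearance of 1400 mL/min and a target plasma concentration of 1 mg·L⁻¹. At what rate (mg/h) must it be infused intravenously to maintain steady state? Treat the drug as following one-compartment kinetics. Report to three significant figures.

84.0 mg/h

CL = 1400 mL/min = 1400 × 0.06 = 84.00 L/h
Infusion rate = CL · Css = 84.00 L/h × 1 mg/L = 84.00 mg/h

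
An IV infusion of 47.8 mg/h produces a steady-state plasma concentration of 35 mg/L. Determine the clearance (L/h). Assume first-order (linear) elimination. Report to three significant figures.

1.37 L/h

At steady state, infusion rate = CL × Css, so CL = rate / Css.
CL = 47.8 / 35 = 1.366 L/h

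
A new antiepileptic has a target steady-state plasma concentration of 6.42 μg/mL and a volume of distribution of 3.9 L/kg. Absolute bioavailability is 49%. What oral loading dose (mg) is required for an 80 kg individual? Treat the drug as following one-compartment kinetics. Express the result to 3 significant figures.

4090 mg

Vd(total) = 80 kg × 3.9 L/kg = 312.0 L
The loading dose fills Vd to the target concentration.
LD = Vd × C / F = 312.0 × 6.420 / 0.49 = 4088 mg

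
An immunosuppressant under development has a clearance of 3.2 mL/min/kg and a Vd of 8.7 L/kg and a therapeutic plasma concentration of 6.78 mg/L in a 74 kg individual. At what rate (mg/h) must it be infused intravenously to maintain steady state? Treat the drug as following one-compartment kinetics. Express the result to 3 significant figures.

CL = 3.2 mL/min/kg × 74 kg = 236.8 mL/min = 236.8 × 60/1000 = 14.21 L/h
Infusion rate = CL · Css = 14.21 L/h × 6.78 mg/L = 96.34 mg/h

96.3 mg/h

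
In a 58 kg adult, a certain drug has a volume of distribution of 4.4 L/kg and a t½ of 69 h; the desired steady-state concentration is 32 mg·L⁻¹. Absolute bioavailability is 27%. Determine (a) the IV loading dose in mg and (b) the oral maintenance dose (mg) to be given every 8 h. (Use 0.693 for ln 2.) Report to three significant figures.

(a) 8170 mg; (b) 2430 mg

Vd = 4.4 L/kg × 58 kg = 255.2 L
LD = Vd × C = 255.2 × 32 = 8166 mg
CL = 0.693 × Vd / t½ = 0.693 × 255.2 / 69 = 2.563 L/h
D = CL × Css × τ / F = 2.563 × 32 × 8 / 0.27 = 2430 mg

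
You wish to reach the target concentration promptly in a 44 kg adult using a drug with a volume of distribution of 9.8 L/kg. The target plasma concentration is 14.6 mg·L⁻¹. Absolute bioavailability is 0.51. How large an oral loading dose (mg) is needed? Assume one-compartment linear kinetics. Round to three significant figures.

Total Vd = 9.8 × 44 = 431.2 L
The loading dose fills Vd to the target concentration.
LD = Vd × C / F = 431.2 × 14.60 / 0.51 = 12340 mg

12300 mg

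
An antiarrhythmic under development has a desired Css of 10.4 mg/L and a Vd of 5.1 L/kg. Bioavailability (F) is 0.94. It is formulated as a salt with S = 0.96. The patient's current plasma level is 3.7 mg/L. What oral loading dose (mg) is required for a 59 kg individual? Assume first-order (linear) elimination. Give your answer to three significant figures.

Vd = 5.1 L/kg × 59 kg = 300.9 L
Concentration deficit ΔC = 10.4 − 3.7 = 6.700 mg/L
LD = Vd × ΔC / F / S = 300.9 × 6.700 / 0.94 / 0.96 = 2234 mg

2230 mg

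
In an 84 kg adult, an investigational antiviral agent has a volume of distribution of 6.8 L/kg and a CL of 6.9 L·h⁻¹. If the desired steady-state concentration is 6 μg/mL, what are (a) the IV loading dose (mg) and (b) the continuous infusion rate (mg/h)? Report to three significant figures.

Vd(total) = 84 kg × 6.8 L/kg = 571.2 L
LD = Vd · C_target = 571.2 × 6 = 3427 mg
Maintenance: replace elimination → rate = CL × Css = 6.900 × 6 = 41.40 mg/h

(a) 3430 mg; (b) 41.4 mg/h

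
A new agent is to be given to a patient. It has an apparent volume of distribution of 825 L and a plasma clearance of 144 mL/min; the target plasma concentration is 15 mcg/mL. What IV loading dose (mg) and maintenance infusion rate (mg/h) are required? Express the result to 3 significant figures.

(a) 12400 mg; (b) 130 mg/h

LD = Vd · C_target = 825.0 × 15 = 12380 mg
CL = 144 mL/min = 144 × 0.06 = 8.640 L/h
Maintenance: replace elimination → rate = CL × Css = 8.640 × 15 = 129.6 mg/h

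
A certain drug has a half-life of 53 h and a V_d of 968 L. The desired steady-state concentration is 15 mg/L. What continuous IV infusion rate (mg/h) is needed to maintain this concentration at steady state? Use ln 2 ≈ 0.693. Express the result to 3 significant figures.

190 mg/h

CL = ln 2 · Vd / t½ = 0.693 × 968.0 / 53 = 12.66 L/h
Infusion rate = CL × Css = 12.66 × 15 = 189.9 mg/h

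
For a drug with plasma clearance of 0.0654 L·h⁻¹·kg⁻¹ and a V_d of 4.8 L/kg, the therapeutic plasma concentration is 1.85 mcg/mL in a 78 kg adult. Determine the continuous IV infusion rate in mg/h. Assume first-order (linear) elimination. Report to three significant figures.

9.44 mg/h

CL = 0.0654 L·h⁻¹·kg⁻¹ × 78 kg = 5.101 L/h
At steady state, infusion rate equals elimination rate: rate in = CL × Css.
Rate = CL × Css = 5.101 × 1.85 = 9.437 mg/h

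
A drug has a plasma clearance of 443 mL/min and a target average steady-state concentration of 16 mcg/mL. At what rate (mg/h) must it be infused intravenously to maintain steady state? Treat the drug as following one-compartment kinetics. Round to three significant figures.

CL = 443 mL/min × 60/1000 = 26.58 L/h
At steady state, infusion rate equals elimination rate: rate in = CL × Css.
R₀ = 26.58 × 16 = 425.3 mg/h

425 mg/h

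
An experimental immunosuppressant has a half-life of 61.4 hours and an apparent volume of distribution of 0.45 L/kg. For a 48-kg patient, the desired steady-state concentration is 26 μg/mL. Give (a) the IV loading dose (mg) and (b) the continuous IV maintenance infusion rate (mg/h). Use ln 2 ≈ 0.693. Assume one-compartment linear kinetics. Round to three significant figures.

Total Vd = 0.45 × 48 = 21.60 L
LD = Vd × C = 21.60 × 26 = 561.6 mg
CL = 0.693 × Vd / t½ = 0.693 × 21.60 / 61.4 = 0.2438 L/h
Infusion rate = CL × Css = 0.2438 × 26 = 6.339 mg/h

(a) 562 mg; (b) 6.34 mg/h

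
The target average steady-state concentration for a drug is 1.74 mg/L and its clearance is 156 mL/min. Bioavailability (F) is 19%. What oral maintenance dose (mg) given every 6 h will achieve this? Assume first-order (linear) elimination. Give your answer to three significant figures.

CL = 156 mL/min = 156 × 0.06 = 9.360 L/h
At steady state, dose per interval replaces the amount cleared in that interval: F·D/τ = CL·Css.
D = CL × Css × τ / F = 9.360 × 1.74 × 6 / 0.19 = 514.3 mg

514 mg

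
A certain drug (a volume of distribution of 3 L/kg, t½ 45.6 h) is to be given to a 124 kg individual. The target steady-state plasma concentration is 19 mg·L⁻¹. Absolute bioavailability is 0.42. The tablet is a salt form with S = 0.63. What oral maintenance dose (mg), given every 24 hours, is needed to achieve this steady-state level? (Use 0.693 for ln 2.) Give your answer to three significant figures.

9740 mg

Vd(total) = 124 kg × 3 L/kg = 372.0 L
k = 0.693/45.6 = 0.01520 h⁻¹, so CL = k·Vd = 0.01520 × 372.0 = 5.654 L/h
D = CL × Css × τ / F / S = 5.654 × 19 × 24 / 0.42 / 0.63 = 9744 mg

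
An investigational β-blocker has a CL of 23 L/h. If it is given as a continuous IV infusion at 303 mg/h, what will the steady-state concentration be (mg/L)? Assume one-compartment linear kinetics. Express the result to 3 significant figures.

13.2 mg/L

Css = rate / CL = 303 / 23.00 = 13.17 mg/L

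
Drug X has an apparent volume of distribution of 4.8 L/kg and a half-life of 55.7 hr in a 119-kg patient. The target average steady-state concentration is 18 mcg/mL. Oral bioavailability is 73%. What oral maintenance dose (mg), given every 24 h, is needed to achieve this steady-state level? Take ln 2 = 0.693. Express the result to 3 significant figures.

4210 mg

Total Vd = 4.8 × 119 = 571.2 L
k = 0.693/55.7 = 0.01244 h⁻¹, so CL = k·Vd = 0.01244 × 571.2 = 7.106 L/h
D = CL × Css × τ / F = 7.106 × 18 × 24 / 0.73 = 4205 mg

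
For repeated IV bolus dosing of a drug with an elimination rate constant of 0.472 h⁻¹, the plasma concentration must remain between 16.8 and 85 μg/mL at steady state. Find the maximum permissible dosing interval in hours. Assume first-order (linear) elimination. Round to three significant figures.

Between IV bolus doses, concentration decays as C = C₀·e^(−kτ), so C_peak/C_trough = e^(kτ).
τ_max = ln(C_peak/C_trough) / k = ln(85/16.8) / 0.4720 = 1.621 / 0.4720 = 3.434 h

3.43 h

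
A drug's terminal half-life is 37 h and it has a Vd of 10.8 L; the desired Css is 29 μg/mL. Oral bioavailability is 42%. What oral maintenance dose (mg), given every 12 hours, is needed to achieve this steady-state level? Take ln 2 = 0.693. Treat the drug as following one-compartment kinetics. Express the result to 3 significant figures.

k = 0.693/37 = 0.01873 h⁻¹, so CL = k·Vd = 0.01873 × 10.80 = 0.2023 L/h
D = CL × Css × τ / F = 0.2023 × 29 × 12 / 0.42 = 167.6 mg

168 mg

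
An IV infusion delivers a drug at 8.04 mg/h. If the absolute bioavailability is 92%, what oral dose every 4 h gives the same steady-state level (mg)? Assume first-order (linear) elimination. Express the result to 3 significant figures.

35.0 mg

To maintain the same Css, the systemic dosing rate must be unchanged: F·D/τ = infusion rate.
D = rate × τ / F = 8.04 × 4 / 0.92 = 34.96 mg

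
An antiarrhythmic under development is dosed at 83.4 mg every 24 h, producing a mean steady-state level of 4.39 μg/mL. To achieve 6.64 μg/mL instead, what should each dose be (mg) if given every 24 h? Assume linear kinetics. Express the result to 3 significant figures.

126 mg

For first-order elimination, Css ∝ F·D/(CL·τ); F and CL are unchanged, so Css ∝ D/τ.
D₂ = D₁ × (Css,target / Css,current) = 83.4 × 6.64/4.39 = 126.1 mg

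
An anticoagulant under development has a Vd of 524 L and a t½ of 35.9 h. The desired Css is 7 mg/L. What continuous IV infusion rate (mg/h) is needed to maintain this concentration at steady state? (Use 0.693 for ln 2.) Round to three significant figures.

CL = ln 2 · Vd / t½ = 0.693 × 524.0 / 35.9 = 10.12 L/h
Infusion rate = CL × Css = 10.12 × 7 = 70.84 mg/h

70.8 mg/h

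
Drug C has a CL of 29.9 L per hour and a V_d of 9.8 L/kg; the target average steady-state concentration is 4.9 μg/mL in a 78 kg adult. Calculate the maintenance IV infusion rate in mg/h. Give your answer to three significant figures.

147 mg/h

Maintenance depends on clearance, not Vd — rate in must match rate out.
Infusion rate = CL · Css = 29.90 L/h × 4.9 mg/L = 146.5 mg/h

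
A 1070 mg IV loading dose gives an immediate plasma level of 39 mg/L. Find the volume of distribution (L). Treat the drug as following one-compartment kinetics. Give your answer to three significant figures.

Immediately after an IV bolus, C₀ = Dose / Vd, so Vd = Dose / C₀.
Vd = 1070 / 39 = 27.44 L

27.4 L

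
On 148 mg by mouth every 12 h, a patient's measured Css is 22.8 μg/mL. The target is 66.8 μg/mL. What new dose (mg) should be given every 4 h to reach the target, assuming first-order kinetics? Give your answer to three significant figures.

With linear kinetics, Css is proportional to dose rate (D/τ) at fixed clearance.
D₂ = D₁ × (Css,target / Css,current) × (τ₂/τ₁) = 148 × (66.8/22.8) × (4/12) = 144.5 mg

145 mg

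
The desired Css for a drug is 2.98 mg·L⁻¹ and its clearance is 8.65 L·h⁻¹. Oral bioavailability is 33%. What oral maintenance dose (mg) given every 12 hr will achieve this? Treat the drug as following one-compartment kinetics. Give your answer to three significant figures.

D = CL × Css × τ / F = 8.650 × 2.98 × 12 / 0.33 = 937.3 mg

937 mg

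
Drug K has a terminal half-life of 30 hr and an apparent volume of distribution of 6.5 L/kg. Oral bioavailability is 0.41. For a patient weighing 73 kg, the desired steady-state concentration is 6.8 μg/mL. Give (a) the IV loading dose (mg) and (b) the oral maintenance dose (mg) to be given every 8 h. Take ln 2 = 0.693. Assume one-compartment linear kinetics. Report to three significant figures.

(a) 3230 mg; (b) 1450 mg

Total Vd = 6.5 × 73 = 474.5 L
LD = Vd × C = 474.5 × 6.8 = 3227 mg
CL = 0.693 × Vd / t½ = 0.693 × 474.5 / 30 = 10.96 L/h
D = CL × Css × τ / F = 10.96 × 6.8 × 8 / 0.41 = 1454 mg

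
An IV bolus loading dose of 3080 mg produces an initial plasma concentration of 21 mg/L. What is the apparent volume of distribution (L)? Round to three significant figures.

147 L

Immediately after an IV bolus, C₀ = Dose / Vd, so Vd = Dose / C₀.
Vd = 3080 / 21 = 146.7 L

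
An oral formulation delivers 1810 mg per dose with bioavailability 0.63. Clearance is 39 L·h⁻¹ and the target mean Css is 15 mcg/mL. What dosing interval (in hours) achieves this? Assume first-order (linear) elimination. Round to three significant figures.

F·D/τ = CL·Css → τ = F·D / (CL·Css).
τ = 0.63 × 1810 / (39 × 15) = 1.949 h

1.95 h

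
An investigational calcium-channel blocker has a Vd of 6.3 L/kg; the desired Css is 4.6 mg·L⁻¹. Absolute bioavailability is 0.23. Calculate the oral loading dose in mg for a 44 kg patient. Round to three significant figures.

5540 mg

Vd = 6.3 L/kg × 44 kg = 277.2 L
LD = Vd × C / F = 277.2 × 4.600 / 0.23 = 5544 mg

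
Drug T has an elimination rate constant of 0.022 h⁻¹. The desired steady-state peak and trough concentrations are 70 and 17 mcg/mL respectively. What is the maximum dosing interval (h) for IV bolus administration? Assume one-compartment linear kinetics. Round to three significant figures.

64.3 h

Between IV bolus doses, concentration decays as C = C₀·e^(−kτ), so C_peak/C_trough = e^(kτ).
τ_max = ln(C_peak/C_trough) / k = ln(70/17) / 0.02200 = 1.415 / 0.02200 = 64.32 h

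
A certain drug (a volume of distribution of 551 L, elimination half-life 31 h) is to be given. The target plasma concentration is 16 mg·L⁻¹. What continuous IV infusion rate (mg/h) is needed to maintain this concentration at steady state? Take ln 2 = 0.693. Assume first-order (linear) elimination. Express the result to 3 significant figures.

197 mg/h

CL = ln 2 · Vd / t½ = 0.693 × 551.0 / 31 = 12.32 L/h
Infusion rate = CL × Css = 12.32 × 16 = 197.1 mg/h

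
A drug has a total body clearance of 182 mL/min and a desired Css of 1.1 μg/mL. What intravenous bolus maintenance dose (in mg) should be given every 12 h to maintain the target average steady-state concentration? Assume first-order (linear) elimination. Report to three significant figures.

CL = 182 mL/min × 60/1000 = 10.92 L/h
D = CL × Css × τ = 10.92 × 1.1 × 12 = 144.1 mg

144 mg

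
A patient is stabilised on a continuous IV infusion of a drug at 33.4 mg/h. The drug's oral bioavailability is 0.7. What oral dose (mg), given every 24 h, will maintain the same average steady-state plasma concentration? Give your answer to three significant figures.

1150 mg

To maintain the same Css, the systemic dosing rate must be unchanged: F·D/τ = infusion rate.
D = rate × τ / F = 33.4 × 24 / 0.7 = 1145 mg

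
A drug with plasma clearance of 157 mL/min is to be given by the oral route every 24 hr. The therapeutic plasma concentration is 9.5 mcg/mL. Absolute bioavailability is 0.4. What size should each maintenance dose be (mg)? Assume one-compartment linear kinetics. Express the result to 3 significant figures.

5370 mg

Convert clearance: 157 mL/min × 60 min/h ÷ 1000 mL/L = 9.420 L/h
D = CL × Css × τ / F = 9.420 × 9.5 × 24 / 0.4 = 5369 mg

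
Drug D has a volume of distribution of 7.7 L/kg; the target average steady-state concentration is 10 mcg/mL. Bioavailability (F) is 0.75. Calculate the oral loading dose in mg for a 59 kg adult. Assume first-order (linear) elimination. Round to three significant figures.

6060 mg

Vd(total) = 59 kg × 7.7 L/kg = 454.3 L
LD = Vd × C / F = 454.3 × 10.00 / 0.75 = 6057 mg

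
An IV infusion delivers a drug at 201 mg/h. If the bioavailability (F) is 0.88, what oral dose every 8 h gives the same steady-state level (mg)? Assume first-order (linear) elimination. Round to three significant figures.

1830 mg

To maintain the same Css, the systemic dosing rate must be unchanged: F·D/τ = infusion rate.
D = rate × τ / F = 201 × 8 / 0.88 = 1827 mg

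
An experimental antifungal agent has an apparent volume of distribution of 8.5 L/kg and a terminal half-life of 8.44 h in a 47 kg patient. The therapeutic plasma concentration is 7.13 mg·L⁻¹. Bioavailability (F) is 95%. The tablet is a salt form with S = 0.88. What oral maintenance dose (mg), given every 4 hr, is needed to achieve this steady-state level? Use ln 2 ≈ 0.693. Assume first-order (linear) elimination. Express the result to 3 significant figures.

1120 mg

Vd(total) = 47 kg × 8.5 L/kg = 399.5 L
k = 0.693/8.44 = 0.08211 h⁻¹, so CL = k·Vd = 0.08211 × 399.5 = 32.80 L/h
D = CL × Css × τ / F / S = 32.80 × 7.13 × 4 / 0.95 / 0.88 = 1119 mg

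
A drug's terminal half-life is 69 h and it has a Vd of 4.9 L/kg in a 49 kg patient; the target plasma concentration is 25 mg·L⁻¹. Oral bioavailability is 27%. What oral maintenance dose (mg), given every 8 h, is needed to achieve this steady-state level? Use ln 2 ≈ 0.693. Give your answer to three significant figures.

1790 mg

Vd(total) = 49 kg × 4.9 L/kg = 240.1 L
CL = ln 2 · Vd / t½ = 0.693 × 240.1 / 69 = 2.411 L/h
D = CL × Css × τ / F = 2.411 × 25 × 8 / 0.27 = 1786 mg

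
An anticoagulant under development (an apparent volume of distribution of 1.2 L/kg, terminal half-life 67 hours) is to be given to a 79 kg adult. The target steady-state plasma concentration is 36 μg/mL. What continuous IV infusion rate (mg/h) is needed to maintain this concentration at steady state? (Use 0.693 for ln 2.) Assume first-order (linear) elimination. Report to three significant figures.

Total Vd = 1.2 × 79 = 94.80 L
CL = ln 2 · Vd / t½ = 0.693 × 94.80 / 67 = 0.9805 L/h
Infusion rate = CL × Css = 0.9805 × 36 = 35.30 mg/h

35.3 mg/h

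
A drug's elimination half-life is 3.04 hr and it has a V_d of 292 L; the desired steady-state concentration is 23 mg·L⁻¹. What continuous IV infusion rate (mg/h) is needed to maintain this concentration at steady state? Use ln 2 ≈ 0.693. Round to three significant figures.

1530 mg/h

CL = 0.693 × Vd / t½ = 0.693 × 292.0 / 3.04 = 66.56 L/h
Infusion rate = CL × Css = 66.56 × 23 = 1531 mg/h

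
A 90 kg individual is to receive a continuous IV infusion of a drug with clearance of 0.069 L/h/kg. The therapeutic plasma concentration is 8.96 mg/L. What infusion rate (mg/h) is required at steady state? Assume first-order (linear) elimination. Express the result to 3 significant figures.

55.6 mg/h

CL = 0.069 L/h/kg × 90 kg = 6.210 L/h
Infusion rate = CL · Css = 6.210 L/h × 8.96 mg/L = 55.64 mg/h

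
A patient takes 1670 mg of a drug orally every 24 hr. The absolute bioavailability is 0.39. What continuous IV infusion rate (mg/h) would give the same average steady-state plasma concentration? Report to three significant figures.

27.1 mg/h

Equivalent systemic input: infusion rate = F·D/τ.
Rate = 0.39 × 1670 / 24 = 27.14 mg/h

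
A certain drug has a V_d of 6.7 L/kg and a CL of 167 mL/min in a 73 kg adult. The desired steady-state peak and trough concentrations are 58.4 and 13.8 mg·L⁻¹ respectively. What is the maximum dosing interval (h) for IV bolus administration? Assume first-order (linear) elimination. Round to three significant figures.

Vd = 6.7 L/kg × 73 kg = 489.1 L
CL = 167 mL/min × 60/1000 = 10.02 L/h
k = CL / Vd = 10.02 / 489.1 = 0.02049 h⁻¹
Between IV bolus doses, concentration decays as C = C₀·e^(−kτ), so C_peak/C_trough = e^(kτ).
τ_max = ln(C_peak/C_trough) / k = ln(58.4/13.8) / 0.02049 = 1.443 / 0.02049 = 70.42 h

70.4 h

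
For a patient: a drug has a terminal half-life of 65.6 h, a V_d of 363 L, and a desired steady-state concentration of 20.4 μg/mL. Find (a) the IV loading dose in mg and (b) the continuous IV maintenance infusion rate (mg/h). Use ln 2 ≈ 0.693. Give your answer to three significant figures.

(a) 7410 mg; (b) 78.2 mg/h

LD = Vd × C = 363.0 × 20.4 = 7405 mg
CL = 0.693 × Vd / t½ = 0.693 × 363.0 / 65.6 = 3.835 L/h
Infusion rate = CL × Css = 3.835 × 20.4 = 78.23 mg/h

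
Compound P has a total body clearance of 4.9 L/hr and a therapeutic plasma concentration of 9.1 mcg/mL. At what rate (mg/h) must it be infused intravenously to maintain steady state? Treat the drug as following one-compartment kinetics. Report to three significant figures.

R₀ = 4.900 × 9.1 = 44.59 mg/h

44.6 mg/h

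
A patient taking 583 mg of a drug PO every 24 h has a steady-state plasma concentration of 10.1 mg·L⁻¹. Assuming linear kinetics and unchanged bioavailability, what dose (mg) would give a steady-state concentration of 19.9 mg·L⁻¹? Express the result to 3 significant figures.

1150 mg

With linear kinetics, Css is proportional to dose rate (D/τ) at fixed clearance.
D₂ = D₁ × (Css,target / Css,current) = 583 × 19.9/10.1 = 1149 mg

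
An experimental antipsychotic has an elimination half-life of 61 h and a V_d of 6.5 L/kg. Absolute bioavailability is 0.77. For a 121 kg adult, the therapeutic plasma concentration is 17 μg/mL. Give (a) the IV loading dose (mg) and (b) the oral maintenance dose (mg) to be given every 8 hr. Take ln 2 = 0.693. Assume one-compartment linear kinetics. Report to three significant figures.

(a) 13400 mg; (b) 1580 mg

Vd = 6.5 L/kg × 121 kg = 786.5 L
LD = Vd × C = 786.5 × 17 = 13370 mg
CL = 0.693 × Vd / t½ = 0.693 × 786.5 / 61 = 8.935 L/h
D = CL × Css × τ / F = 8.935 × 17 × 8 / 0.77 = 1578 mg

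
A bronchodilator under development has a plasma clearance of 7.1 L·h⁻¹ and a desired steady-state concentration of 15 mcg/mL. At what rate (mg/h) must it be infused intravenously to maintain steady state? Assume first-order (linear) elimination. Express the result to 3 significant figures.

At steady state, infusion rate equals elimination rate: rate in = CL × Css.
Infusion rate = CL · Css = 7.100 L/h × 15 mg/L = 106.5 mg/h

107 mg/h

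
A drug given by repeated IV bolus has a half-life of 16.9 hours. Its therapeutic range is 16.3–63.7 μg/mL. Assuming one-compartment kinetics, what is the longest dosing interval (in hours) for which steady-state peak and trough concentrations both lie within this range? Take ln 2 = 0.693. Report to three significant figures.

33.2 h

k = 0.693 / t½ = 0.693 / 16.9 = 0.04101 h⁻¹
Between IV bolus doses, concentration decays as C = C₀·e^(−kτ), so C_peak/C_trough = e^(kτ).
τ_max = ln(C_peak/C_trough) / k = ln(63.7/16.3) / 0.04101 = 1.363 / 0.04101 = 33.24 h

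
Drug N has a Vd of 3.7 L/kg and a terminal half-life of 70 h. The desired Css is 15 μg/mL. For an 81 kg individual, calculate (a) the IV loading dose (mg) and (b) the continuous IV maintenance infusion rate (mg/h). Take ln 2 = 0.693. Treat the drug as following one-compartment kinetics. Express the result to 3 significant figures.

Total Vd = 3.7 × 81 = 299.7 L
LD = Vd × C = 299.7 × 15 = 4496 mg
CL = 0.693 × Vd / t½ = 0.693 × 299.7 / 70 = 2.967 L/h
Infusion rate = CL × Css = 2.967 × 15 = 44.51 mg/h

(a) 4500 mg; (b) 44.5 mg/h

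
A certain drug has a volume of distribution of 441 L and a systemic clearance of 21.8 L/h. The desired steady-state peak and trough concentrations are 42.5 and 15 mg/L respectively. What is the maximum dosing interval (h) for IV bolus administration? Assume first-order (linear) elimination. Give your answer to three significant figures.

21.1 h

k = CL / Vd = 21.80 / 441.0 = 0.04943 h⁻¹
Between IV bolus doses, concentration decays as C = C₀·e^(−kτ), so C_peak/C_trough = e^(kτ).
τ_max = ln(C_peak/C_trough) / k = ln(42.5/15) / 0.04943 = 1.041 / 0.04943 = 21.06 h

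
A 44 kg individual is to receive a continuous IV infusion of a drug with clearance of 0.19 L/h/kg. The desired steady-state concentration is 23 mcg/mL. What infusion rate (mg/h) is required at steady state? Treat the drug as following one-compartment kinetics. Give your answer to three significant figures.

192 mg/h

CL = 0.19 L/h/kg × 44 kg = 8.360 L/h
At steady state, infusion rate equals elimination rate: rate in = CL × Css.
Infusion rate = CL · Css = 8.360 L/h × 23 mg/L = 192.3 mg/h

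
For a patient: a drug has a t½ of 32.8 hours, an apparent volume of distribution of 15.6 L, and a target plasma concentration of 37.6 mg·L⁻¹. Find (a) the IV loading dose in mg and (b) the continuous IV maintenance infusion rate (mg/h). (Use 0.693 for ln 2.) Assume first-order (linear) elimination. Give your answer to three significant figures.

LD = Vd × C = 15.60 × 37.6 = 586.6 mg
CL = 0.693 × Vd / t½ = 0.693 × 15.60 / 32.8 = 0.3296 L/h
Infusion rate = CL × Css = 0.3296 × 37.6 = 12.39 mg/h

(a) 587 mg; (b) 12.4 mg/h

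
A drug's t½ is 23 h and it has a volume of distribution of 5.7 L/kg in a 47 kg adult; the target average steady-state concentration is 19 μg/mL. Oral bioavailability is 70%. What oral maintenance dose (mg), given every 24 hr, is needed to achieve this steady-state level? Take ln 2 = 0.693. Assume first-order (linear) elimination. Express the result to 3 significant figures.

5260 mg

Total Vd = 5.7 × 47 = 267.9 L
CL = ln 2 · Vd / t½ = 0.693 × 267.9 / 23 = 8.072 L/h
D = CL × Css × τ / F = 8.072 × 19 × 24 / 0.7 = 5258 mg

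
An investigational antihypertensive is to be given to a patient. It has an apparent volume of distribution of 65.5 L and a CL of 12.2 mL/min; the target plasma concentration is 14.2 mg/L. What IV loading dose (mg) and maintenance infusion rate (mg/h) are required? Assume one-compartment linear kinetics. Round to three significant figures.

Loading dose = Vd × C = 65.50 × 14.2 = 930.1 mg
CL = 12.2 mL/min × 60/1000 = 0.7320 L/h
Maintenance infusion rate = CL × Css = 0.7320 × 14.2 = 10.39 mg/h

(a) 930 mg; (b) 10.4 mg/h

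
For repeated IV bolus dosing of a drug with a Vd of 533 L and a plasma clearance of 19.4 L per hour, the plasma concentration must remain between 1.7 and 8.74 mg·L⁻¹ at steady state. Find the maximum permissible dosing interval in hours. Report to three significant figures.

45.0 h

k = CL / Vd = 19.40 / 533.0 = 0.03640 h⁻¹
Between IV bolus doses, concentration decays as C = C₀·e^(−kτ), so C_peak/C_trough = e^(kτ).
τ_max = ln(C_peak/C_trough) / k = ln(8.74/1.7) / 0.03640 = 1.637 / 0.03640 = 44.97 h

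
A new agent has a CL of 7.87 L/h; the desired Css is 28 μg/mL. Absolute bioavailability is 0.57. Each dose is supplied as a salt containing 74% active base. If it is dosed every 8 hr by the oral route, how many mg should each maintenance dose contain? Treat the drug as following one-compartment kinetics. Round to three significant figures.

4180 mg

At steady state, dose per interval replaces the amount cleared in that interval: F·S·D/τ = CL·Css.
D = CL × Css × τ / F / S = 7.870 × 28 × 8 / 0.57 / 0.74 = 4179 mg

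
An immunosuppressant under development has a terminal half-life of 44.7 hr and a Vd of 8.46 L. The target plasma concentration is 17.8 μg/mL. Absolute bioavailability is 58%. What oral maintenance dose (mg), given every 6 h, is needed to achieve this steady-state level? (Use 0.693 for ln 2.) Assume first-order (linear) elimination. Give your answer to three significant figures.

CL = ln 2 · Vd / t½ = 0.693 × 8.460 / 44.7 = 0.1312 L/h
D = CL × Css × τ / F = 0.1312 × 17.8 × 6 / 0.58 = 24.16 mg

24.2 mg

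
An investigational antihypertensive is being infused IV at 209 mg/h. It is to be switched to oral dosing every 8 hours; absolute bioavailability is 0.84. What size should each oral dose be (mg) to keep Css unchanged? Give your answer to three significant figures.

To maintain the same Css, the systemic dosing rate must be unchanged: F·D/τ = infusion rate.
D = rate × τ / F = 209 × 8 / 0.84 = 1990 mg

1990 mg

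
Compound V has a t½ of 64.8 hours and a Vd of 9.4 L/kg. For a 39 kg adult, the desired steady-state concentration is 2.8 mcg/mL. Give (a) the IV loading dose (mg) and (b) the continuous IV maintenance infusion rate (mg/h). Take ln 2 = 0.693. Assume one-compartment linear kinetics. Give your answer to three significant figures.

Vd = 9.4 L/kg × 39 kg = 366.6 L
LD = Vd × C = 366.6 × 2.8 = 1026 mg
CL = 0.693 × Vd / t½ = 0.693 × 366.6 / 64.8 = 3.921 L/h
Infusion rate = CL × Css = 3.921 × 2.8 = 10.98 mg/h

(a) 1030 mg; (b) 11.0 mg/h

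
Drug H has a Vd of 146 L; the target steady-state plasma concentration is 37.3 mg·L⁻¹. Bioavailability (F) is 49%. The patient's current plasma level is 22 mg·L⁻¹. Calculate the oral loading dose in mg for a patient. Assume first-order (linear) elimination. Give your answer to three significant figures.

4560 mg

Concentration deficit ΔC = 37.3 − 22 = 15.30 mg/L
LD = Vd × ΔC / F = 146.0 × 15.30 / 0.49 = 4559 mg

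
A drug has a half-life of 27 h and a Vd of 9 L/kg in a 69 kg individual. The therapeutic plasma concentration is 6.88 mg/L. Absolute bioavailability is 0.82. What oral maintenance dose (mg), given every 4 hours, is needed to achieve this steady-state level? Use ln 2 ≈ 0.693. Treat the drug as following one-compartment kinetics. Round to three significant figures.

535 mg

Vd = 9 L/kg × 69 kg = 621.0 L
CL = ln 2 · Vd / t½ = 0.693 × 621.0 / 27 = 15.94 L/h
D = CL × Css × τ / F = 15.94 × 6.88 × 4 / 0.82 = 535.0 mg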